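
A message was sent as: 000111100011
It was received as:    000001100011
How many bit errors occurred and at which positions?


XOR: 000110000000

2 error(s) at position(s): 3, 4


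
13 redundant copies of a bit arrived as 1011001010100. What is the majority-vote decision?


Ones: 6 out of 13
Threshold: 7

0 (6/13 voted 1)


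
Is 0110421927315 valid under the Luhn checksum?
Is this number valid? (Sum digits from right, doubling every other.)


Luhn sum = 38
38 mod 10 = 8

Invalid (Luhn sum mod 10 = 8)


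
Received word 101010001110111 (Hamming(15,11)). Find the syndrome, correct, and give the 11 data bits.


Syndrome = 3: error at position 3

Data: 01001110111 (corrected bit 3)


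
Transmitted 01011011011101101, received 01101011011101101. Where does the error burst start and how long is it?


XOR: 00110000000000000

Burst at position 2, length 2


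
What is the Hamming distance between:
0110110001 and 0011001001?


XOR: 0101111000
Count of 1s: 5

5


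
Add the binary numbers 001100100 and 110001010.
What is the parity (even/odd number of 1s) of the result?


001100100 = 100
110001010 = 394
Sum = 494 = 111101110
1s count = 7

odd parity (7 ones in 111101110)


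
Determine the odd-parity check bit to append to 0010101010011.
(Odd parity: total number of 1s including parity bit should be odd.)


Number of 1s in data: 6
Parity bit: 1

1


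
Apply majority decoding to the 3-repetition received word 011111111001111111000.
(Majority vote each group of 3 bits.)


Groups: 011, 111, 111, 001, 111, 111, 000
Majority votes: 1110110

1110110


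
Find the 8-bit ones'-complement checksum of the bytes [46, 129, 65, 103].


Sum = 343 mod 256 = 87
Complement = 168

168


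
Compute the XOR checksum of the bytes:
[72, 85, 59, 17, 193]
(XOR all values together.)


XOR chain: 72 ^ 85 ^ 59 ^ 17 ^ 193 = 246

246


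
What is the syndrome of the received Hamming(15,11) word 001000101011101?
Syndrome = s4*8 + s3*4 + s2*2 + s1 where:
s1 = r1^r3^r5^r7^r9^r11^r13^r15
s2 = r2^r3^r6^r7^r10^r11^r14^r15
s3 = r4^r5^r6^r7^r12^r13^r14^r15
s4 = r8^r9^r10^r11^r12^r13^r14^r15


s1=0, s2=0, s3=0, s4=1

Syndrome = 8 (error at position 8)


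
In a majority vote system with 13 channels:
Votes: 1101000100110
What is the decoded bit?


Ones: 6 out of 13
Threshold: 7

0 (6/13 voted 1)


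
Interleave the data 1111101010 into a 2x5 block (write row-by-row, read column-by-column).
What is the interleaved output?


Matrix:
  11111
  01010
Read columns: 1011101110

1011101110


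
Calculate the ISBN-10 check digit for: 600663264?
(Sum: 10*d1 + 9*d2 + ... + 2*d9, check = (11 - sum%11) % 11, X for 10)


Weighted sum: 187
187 mod 11 = 0

Check digit: 0


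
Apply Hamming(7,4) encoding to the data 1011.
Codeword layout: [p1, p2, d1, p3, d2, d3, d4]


Parity bits: p1=0, p2=1, p3=0

0110011


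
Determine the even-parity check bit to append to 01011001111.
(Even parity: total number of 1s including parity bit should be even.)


Number of 1s in data: 7
Parity bit: 1

1


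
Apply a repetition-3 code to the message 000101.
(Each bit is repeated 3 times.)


Each bit -> 3 copies

000000000111000111


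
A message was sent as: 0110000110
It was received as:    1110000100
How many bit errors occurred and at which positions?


XOR: 1000000010

2 error(s) at position(s): 0, 8


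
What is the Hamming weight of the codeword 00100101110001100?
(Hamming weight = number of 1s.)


Counting 1s in 00100101110001100

7


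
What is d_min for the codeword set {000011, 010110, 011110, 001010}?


Comparing all pairs, minimum distance: 1
Can detect 0 errors, correct 0 errors

1


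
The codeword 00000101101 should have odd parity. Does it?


Number of 1s: 4

No, parity error (4 ones)


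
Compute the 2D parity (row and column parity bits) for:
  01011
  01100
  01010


Row parities: 100
Column parities: 01101

Row P: 100, Col P: 01101, Corner: 1


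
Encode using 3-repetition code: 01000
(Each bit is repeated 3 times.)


Each bit -> 3 copies

000111000000000


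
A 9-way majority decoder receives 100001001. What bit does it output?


Ones: 3 out of 9
Threshold: 5

0 (3/9 voted 1)


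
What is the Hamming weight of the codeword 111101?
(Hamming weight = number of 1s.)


Counting 1s in 111101

5


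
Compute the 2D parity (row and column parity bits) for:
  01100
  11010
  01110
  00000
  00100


Row parities: 01101
Column parities: 11100

Row P: 01101, Col P: 11100, Corner: 1


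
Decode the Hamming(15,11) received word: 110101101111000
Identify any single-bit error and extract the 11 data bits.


Syndrome = 2: error at position 2

Data: 00111111000 (corrected bit 2)


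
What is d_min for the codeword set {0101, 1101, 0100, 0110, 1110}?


Comparing all pairs, minimum distance: 1
Can detect 0 errors, correct 0 errors

1


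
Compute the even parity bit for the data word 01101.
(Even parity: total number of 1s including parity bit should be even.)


Number of 1s in data: 3
Parity bit: 1

1


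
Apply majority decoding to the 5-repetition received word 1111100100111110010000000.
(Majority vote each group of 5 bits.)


Groups: 11111, 00100, 11111, 00100, 00000
Majority votes: 10100

10100


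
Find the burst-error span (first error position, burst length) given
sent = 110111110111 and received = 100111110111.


XOR: 010000000000

Burst at position 1, length 1


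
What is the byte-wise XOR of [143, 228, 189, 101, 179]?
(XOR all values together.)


XOR chain: 143 ^ 228 ^ 189 ^ 101 ^ 179 = 0

0


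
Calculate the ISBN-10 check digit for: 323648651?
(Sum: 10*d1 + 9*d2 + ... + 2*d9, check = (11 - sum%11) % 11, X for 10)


Weighted sum: 219
219 mod 11 = 10

Check digit: 1


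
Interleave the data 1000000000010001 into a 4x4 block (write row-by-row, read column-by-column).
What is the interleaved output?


Matrix:
  1000
  0000
  0001
  0001
Read columns: 1000000000000011

1000000000000011


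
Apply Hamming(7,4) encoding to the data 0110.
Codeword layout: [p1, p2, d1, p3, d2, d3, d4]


Parity bits: p1=1, p2=1, p3=0

1100110


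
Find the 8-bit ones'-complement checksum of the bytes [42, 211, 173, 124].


Sum = 550 mod 256 = 38
Complement = 217

217


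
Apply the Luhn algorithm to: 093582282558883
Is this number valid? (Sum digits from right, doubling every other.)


Luhn sum = 67
67 mod 10 = 7

Invalid (Luhn sum mod 10 = 7)


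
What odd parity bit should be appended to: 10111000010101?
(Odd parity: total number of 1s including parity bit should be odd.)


Number of 1s in data: 7
Parity bit: 0

0


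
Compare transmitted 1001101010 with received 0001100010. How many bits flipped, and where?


XOR: 1000001000

2 error(s) at position(s): 0, 6


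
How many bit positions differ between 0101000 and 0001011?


XOR: 0100011
Count of 1s: 3

3


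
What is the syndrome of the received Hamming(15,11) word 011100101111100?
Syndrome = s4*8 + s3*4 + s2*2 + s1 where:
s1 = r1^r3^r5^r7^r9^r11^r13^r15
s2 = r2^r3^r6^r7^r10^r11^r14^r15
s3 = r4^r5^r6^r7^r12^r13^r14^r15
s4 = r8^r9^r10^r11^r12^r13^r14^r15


s1=1, s2=1, s3=0, s4=1

Syndrome = 11 (error at position 11)


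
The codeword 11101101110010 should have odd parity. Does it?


Number of 1s: 9

Yes, parity is correct (9 ones)


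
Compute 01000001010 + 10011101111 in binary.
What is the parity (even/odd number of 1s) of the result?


01000001010 = 522
10011101111 = 1263
Sum = 1785 = 11011111001
1s count = 8

even parity (8 ones in 11011111001)


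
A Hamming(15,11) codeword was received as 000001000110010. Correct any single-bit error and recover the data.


Syndrome = 9: error at position 9

Data: 00101110010 (corrected bit 9)


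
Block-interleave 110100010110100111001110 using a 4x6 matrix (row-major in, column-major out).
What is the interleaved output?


Matrix:
  110100
  010110
  100111
  001110
Read columns: 101011000001111101110010

101011000001111101110010


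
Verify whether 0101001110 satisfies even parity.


Number of 1s: 5

No, parity error (5 ones)


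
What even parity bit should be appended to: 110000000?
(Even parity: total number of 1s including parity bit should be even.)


Number of 1s in data: 2
Parity bit: 0

0


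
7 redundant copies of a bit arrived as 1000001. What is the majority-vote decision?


Ones: 2 out of 7
Threshold: 4

0 (2/7 voted 1)


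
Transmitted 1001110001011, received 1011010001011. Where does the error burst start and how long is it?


XOR: 0010100000000

Burst at position 2, length 3


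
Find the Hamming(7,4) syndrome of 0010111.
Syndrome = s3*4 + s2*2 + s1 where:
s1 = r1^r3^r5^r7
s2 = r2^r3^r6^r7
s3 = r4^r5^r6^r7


s1=1, s2=1, s3=1

Syndrome = 7 (error at position 7)


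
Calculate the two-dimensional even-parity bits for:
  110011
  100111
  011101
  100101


Row parities: 0001
Column parities: 101100

Row P: 0001, Col P: 101100, Corner: 1


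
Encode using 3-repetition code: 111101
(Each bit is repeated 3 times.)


Each bit -> 3 copies

111111111111000111


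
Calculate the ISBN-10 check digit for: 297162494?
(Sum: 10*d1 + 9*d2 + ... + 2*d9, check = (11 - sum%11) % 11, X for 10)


Weighted sum: 261
261 mod 11 = 8

Check digit: 3


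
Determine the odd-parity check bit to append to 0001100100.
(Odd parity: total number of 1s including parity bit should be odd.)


Number of 1s in data: 3
Parity bit: 0

0


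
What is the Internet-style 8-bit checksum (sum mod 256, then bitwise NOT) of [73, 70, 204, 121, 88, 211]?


Sum = 767 mod 256 = 255
Complement = 0

0


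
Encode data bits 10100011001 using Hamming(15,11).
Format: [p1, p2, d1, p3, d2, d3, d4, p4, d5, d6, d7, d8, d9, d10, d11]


Parity bits: p1=1, p2=0, p3=1, p4=1

101101010011001


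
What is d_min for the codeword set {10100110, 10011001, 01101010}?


Comparing all pairs, minimum distance: 4
Can detect 3 errors, correct 1 errors

4


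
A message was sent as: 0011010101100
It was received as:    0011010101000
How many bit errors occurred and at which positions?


XOR: 0000000000100

1 error(s) at position(s): 10


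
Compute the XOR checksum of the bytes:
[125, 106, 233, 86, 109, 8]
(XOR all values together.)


XOR chain: 125 ^ 106 ^ 233 ^ 86 ^ 109 ^ 8 = 205

205


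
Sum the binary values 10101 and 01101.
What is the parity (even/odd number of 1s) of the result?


10101 = 21
01101 = 13
Sum = 34 = 100010
1s count = 2

even parity (2 ones in 100010)


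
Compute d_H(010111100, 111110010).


XOR: 101001110
Count of 1s: 5

5


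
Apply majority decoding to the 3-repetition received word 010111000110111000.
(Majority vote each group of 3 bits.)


Groups: 010, 111, 000, 110, 111, 000
Majority votes: 010110

010110


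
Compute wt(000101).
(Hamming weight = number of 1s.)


Counting 1s in 000101

2


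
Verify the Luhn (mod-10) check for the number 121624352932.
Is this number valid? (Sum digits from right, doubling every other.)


Luhn sum = 52
52 mod 10 = 2

Invalid (Luhn sum mod 10 = 2)


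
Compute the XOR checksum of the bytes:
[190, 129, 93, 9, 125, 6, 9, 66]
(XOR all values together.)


XOR chain: 190 ^ 129 ^ 93 ^ 9 ^ 125 ^ 6 ^ 9 ^ 66 = 91

91


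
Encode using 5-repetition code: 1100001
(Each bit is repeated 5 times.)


Each bit -> 5 copies

11111111110000000000000000000011111


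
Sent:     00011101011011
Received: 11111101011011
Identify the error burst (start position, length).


XOR: 11100000000000

Burst at position 0, length 3


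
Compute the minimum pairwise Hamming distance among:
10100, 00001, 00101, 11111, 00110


Comparing all pairs, minimum distance: 1
Can detect 0 errors, correct 0 errors

1


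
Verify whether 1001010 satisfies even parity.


Number of 1s: 3

No, parity error (3 ones)


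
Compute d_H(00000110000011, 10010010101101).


XOR: 10010100101110
Count of 1s: 7

7


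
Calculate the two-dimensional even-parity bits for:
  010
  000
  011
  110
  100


Row parities: 10001
Column parities: 011

Row P: 10001, Col P: 011, Corner: 0


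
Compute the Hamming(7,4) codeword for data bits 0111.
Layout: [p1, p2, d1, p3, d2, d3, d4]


Parity bits: p1=0, p2=0, p3=1

0001111


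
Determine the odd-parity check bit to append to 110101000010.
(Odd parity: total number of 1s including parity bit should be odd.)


Number of 1s in data: 5
Parity bit: 0

0


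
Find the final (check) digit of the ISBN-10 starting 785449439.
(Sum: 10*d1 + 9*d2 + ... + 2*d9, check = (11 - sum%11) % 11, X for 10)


Weighted sum: 322
322 mod 11 = 3

Check digit: 8


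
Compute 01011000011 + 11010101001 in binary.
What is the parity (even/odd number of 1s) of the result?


01011000011 = 707
11010101001 = 1705
Sum = 2412 = 100101101100
1s count = 6

even parity (6 ones in 100101101100)


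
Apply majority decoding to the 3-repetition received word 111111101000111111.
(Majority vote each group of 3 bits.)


Groups: 111, 111, 101, 000, 111, 111
Majority votes: 111011

111011


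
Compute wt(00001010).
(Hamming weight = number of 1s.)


Counting 1s in 00001010

2


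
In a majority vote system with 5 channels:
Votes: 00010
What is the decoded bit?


Ones: 1 out of 5
Threshold: 3

0 (1/5 voted 1)


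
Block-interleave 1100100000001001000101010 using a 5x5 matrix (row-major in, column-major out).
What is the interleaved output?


Matrix:
  11001
  00000
  00100
  10001
  01010
Read columns: 1001010001001000000110010

1001010001001000000110010


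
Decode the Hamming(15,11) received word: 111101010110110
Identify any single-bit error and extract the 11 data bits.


Syndrome = 8: error at position 8

Data: 10100110110 (corrected bit 8)


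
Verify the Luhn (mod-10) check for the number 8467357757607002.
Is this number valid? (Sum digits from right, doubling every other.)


Luhn sum = 62
62 mod 10 = 2

Invalid (Luhn sum mod 10 = 2)


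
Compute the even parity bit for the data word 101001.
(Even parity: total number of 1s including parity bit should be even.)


Number of 1s in data: 3
Parity bit: 1

1


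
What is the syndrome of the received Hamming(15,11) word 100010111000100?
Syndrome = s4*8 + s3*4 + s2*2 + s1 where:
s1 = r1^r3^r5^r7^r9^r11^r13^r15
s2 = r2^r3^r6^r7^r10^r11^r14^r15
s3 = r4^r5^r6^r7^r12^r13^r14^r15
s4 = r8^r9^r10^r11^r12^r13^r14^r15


s1=1, s2=1, s3=1, s4=1

Syndrome = 15 (error at position 15)


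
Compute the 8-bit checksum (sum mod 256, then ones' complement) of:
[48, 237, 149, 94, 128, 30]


Sum = 686 mod 256 = 174
Complement = 81

81


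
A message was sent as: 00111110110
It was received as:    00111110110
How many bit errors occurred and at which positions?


XOR: 00000000000

0 errors (received matches sent)


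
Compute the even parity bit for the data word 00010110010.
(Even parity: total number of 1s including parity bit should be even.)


Number of 1s in data: 4
Parity bit: 0

0


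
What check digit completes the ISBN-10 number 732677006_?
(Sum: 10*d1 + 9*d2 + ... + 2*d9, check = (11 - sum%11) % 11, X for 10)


Weighted sum: 244
244 mod 11 = 2

Check digit: 9


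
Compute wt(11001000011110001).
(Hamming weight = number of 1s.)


Counting 1s in 11001000011110001

8


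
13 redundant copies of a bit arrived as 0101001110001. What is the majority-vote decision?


Ones: 6 out of 13
Threshold: 7

0 (6/13 voted 1)


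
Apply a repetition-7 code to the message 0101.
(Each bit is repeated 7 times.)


Each bit -> 7 copies

0000000111111100000001111111


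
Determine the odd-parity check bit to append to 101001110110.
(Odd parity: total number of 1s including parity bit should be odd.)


Number of 1s in data: 7
Parity bit: 0

0


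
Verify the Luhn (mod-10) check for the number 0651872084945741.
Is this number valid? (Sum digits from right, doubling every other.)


Luhn sum = 67
67 mod 10 = 7

Invalid (Luhn sum mod 10 = 7)


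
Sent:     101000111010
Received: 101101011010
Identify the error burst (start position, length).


XOR: 000101100000

Burst at position 3, length 4


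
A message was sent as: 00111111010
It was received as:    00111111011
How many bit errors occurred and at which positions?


XOR: 00000000001

1 error(s) at position(s): 10


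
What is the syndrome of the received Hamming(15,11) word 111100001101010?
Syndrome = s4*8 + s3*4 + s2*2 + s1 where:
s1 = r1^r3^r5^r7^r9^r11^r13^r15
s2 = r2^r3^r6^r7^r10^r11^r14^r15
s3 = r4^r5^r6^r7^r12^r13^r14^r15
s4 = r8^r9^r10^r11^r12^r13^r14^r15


s1=1, s2=0, s3=1, s4=0

Syndrome = 5 (error at position 5)


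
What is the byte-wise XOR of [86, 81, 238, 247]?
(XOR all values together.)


XOR chain: 86 ^ 81 ^ 238 ^ 247 = 30

30


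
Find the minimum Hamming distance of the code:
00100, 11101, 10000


Comparing all pairs, minimum distance: 2
Can detect 1 errors, correct 0 errors

2


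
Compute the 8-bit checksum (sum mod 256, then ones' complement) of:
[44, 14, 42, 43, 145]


Sum = 288 mod 256 = 32
Complement = 223

223


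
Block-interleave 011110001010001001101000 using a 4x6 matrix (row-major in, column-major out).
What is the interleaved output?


Matrix:
  011110
  001010
  001001
  101000
Read columns: 000110001111100011000010

000110001111100011000010


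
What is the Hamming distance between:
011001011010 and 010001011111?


XOR: 001000000101
Count of 1s: 3

3


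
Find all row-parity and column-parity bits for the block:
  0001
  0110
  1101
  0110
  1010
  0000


Row parities: 101000
Column parities: 0110

Row P: 101000, Col P: 0110, Corner: 0


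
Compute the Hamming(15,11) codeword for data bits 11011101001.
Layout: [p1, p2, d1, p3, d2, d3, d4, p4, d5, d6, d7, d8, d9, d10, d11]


Parity bits: p1=1, p2=0, p3=0, p4=0

101010101101001


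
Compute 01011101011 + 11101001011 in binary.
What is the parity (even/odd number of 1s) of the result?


01011101011 = 747
11101001011 = 1867
Sum = 2614 = 101000110110
1s count = 6

even parity (6 ones in 101000110110)


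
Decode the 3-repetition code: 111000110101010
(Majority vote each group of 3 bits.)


Groups: 111, 000, 110, 101, 010
Majority votes: 10110

10110


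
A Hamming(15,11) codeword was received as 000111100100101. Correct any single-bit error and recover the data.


Syndrome = 8: error at position 8

Data: 01110100101 (corrected bit 8)


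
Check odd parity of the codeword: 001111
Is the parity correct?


Number of 1s: 4

No, parity error (4 ones)


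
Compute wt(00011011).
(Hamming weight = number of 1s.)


Counting 1s in 00011011

4


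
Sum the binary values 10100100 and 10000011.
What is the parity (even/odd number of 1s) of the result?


10100100 = 164
10000011 = 131
Sum = 295 = 100100111
1s count = 5

odd parity (5 ones in 100100111)


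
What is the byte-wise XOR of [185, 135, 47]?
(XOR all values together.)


XOR chain: 185 ^ 135 ^ 47 = 17

17


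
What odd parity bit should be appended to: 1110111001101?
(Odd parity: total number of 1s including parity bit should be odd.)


Number of 1s in data: 9
Parity bit: 0

0


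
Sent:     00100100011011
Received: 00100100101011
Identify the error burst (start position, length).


XOR: 00000000110000

Burst at position 8, length 2


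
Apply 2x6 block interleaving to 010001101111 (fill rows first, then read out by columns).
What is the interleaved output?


Matrix:
  010001
  101111
Read columns: 011001010111

011001010111


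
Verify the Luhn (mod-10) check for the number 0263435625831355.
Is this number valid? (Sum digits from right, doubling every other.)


Luhn sum = 56
56 mod 10 = 6

Invalid (Luhn sum mod 10 = 6)


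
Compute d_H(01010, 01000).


XOR: 00010
Count of 1s: 1

1


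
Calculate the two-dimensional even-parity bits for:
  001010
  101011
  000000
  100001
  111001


Row parities: 00000
Column parities: 111001

Row P: 00000, Col P: 111001, Corner: 0


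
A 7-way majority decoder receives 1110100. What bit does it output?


Ones: 4 out of 7
Threshold: 4

1 (4/7 voted 1)


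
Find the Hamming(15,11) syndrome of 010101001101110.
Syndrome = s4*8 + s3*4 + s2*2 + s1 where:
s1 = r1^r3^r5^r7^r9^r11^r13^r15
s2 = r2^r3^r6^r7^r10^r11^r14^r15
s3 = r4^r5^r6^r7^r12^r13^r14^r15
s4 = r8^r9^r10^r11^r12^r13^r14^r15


s1=0, s2=0, s3=1, s4=1

Syndrome = 12 (error at position 12)


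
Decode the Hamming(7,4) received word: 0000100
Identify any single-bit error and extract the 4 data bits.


Syndrome = 5: error at position 5

Data: 0000 (corrected bit 5)


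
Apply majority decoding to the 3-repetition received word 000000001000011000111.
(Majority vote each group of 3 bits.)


Groups: 000, 000, 001, 000, 011, 000, 111
Majority votes: 0000101

0000101


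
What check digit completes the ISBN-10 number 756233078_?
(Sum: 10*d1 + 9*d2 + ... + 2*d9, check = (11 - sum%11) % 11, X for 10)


Weighted sum: 247
247 mod 11 = 5

Check digit: 6


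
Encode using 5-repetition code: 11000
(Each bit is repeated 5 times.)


Each bit -> 5 copies

1111111111000000000000000


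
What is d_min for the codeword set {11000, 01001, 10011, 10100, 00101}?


Comparing all pairs, minimum distance: 2
Can detect 1 errors, correct 0 errors

2


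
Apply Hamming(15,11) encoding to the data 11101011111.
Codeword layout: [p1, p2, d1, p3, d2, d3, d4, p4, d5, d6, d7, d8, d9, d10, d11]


Parity bits: p1=0, p2=1, p3=0, p4=0

011011001011111


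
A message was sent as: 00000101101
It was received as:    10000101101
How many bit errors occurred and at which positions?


XOR: 10000000000

1 error(s) at position(s): 0


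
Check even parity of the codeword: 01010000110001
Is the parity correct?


Number of 1s: 5

No, parity error (5 ones)


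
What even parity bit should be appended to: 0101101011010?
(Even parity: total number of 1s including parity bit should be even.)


Number of 1s in data: 7
Parity bit: 1

1


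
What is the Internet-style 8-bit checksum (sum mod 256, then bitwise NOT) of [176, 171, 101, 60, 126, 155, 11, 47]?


Sum = 847 mod 256 = 79
Complement = 176

176


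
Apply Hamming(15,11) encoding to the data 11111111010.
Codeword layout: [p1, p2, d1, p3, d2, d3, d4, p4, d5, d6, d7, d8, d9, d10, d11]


Parity bits: p1=1, p2=0, p3=1, p4=1

101111111111010


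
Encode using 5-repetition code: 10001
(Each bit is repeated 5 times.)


Each bit -> 5 copies

1111100000000000000011111


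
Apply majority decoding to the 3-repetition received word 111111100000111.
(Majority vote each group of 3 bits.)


Groups: 111, 111, 100, 000, 111
Majority votes: 11001

11001


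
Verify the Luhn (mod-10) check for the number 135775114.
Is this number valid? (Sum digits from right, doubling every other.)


Luhn sum = 32
32 mod 10 = 2

Invalid (Luhn sum mod 10 = 2)


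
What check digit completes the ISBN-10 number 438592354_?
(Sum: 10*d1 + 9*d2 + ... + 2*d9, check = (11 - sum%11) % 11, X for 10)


Weighted sum: 265
265 mod 11 = 1

Check digit: X


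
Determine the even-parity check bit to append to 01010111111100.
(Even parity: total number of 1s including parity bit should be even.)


Number of 1s in data: 9
Parity bit: 1

1


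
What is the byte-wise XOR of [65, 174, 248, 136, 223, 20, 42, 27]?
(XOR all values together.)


XOR chain: 65 ^ 174 ^ 248 ^ 136 ^ 223 ^ 20 ^ 42 ^ 27 = 101

101


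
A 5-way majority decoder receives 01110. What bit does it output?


Ones: 3 out of 5
Threshold: 3

1 (3/5 voted 1)


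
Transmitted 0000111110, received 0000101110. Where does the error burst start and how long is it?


XOR: 0000010000

Burst at position 5, length 1


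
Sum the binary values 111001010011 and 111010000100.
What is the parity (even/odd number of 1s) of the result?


111001010011 = 3667
111010000100 = 3716
Sum = 7383 = 1110011010111
1s count = 9

odd parity (9 ones in 1110011010111)


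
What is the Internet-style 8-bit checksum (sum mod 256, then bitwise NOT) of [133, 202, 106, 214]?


Sum = 655 mod 256 = 143
Complement = 112

112


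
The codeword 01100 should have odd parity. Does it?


Number of 1s: 2

No, parity error (2 ones)


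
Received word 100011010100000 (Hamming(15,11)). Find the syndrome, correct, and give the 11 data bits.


Syndrome = 0: no error detected

Data: 01100100000 (no errors)


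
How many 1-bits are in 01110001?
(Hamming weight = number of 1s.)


Counting 1s in 01110001

4


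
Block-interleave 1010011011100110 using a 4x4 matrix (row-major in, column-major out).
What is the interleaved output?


Matrix:
  1010
  0110
  1110
  0110
Read columns: 1010011111110000

1010011111110000


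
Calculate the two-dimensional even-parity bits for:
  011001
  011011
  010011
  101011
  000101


Row parities: 10100
Column parities: 111111

Row P: 10100, Col P: 111111, Corner: 0


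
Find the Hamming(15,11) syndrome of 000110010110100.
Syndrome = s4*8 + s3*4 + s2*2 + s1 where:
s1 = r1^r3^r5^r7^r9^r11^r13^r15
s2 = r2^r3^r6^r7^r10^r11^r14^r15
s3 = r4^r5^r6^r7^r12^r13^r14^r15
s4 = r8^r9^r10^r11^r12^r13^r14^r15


s1=1, s2=0, s3=1, s4=0

Syndrome = 5 (error at position 5)


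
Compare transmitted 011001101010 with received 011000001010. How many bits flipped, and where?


XOR: 000001100000

2 error(s) at position(s): 5, 6


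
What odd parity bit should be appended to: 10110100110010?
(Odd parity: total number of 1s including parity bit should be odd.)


Number of 1s in data: 7
Parity bit: 0

0


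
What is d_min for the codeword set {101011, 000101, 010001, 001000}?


Comparing all pairs, minimum distance: 2
Can detect 1 errors, correct 0 errors

2


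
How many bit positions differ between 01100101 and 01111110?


XOR: 00011011
Count of 1s: 4

4


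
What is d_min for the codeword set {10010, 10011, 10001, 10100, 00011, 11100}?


Comparing all pairs, minimum distance: 1
Can detect 0 errors, correct 0 errors

1


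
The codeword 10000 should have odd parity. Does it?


Number of 1s: 1

Yes, parity is correct (1 ones)


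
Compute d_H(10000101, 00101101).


XOR: 10101000
Count of 1s: 3

3


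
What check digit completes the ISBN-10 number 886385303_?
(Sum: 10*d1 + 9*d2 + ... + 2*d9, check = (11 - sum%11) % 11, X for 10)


Weighted sum: 312
312 mod 11 = 4

Check digit: 7


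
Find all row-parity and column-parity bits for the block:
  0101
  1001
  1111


Row parities: 000
Column parities: 0011

Row P: 000, Col P: 0011, Corner: 0


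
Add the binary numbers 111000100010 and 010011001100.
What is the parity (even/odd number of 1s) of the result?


111000100010 = 3618
010011001100 = 1228
Sum = 4846 = 1001011101110
1s count = 8

even parity (8 ones in 1001011101110)


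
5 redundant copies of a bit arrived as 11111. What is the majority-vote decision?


Ones: 5 out of 5
Threshold: 3

1 (5/5 voted 1)


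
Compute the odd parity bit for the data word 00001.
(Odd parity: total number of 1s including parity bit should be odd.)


Number of 1s in data: 1
Parity bit: 0

0


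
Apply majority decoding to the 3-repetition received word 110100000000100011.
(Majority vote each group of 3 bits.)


Groups: 110, 100, 000, 000, 100, 011
Majority votes: 100001

100001


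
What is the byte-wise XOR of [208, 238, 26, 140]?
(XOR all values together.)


XOR chain: 208 ^ 238 ^ 26 ^ 140 = 168

168


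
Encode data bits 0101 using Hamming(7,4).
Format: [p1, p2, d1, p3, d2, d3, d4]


Parity bits: p1=0, p2=1, p3=0

0100101


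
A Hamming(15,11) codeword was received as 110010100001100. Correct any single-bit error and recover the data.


Syndrome = 0: no error detected

Data: 01010001100 (no errors)


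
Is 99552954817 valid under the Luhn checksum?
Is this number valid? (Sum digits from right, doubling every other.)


Luhn sum = 65
65 mod 10 = 5

Invalid (Luhn sum mod 10 = 5)


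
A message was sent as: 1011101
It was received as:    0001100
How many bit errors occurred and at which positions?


XOR: 1010001

3 error(s) at position(s): 0, 2, 6


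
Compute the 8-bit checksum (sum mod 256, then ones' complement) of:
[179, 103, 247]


Sum = 529 mod 256 = 17
Complement = 238

238


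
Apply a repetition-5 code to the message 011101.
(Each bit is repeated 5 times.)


Each bit -> 5 copies

000001111111111111110000011111


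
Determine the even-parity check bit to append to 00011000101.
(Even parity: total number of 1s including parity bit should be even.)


Number of 1s in data: 4
Parity bit: 0

0


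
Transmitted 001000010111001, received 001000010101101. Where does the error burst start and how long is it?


XOR: 000000000010100

Burst at position 10, length 3


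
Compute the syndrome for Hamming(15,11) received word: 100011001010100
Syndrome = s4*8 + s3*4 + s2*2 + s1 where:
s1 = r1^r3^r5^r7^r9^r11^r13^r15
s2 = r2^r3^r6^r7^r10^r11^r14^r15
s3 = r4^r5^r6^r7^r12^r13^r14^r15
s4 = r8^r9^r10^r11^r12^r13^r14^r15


s1=1, s2=0, s3=1, s4=1

Syndrome = 13 (error at position 13)


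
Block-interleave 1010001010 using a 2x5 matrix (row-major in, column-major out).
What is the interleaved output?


Matrix:
  10100
  01010
Read columns: 1001100100

1001100100


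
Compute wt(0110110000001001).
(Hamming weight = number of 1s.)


Counting 1s in 0110110000001001

6


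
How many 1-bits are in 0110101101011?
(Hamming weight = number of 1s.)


Counting 1s in 0110101101011

8


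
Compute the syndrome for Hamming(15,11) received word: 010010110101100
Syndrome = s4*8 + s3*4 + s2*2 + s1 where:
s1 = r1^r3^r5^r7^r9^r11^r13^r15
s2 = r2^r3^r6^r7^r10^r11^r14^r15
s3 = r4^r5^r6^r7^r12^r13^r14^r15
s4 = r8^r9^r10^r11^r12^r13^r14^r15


s1=1, s2=1, s3=0, s4=0

Syndrome = 3 (error at position 3)


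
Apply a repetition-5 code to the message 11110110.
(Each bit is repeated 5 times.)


Each bit -> 5 copies

1111111111111111111100000111111111100000


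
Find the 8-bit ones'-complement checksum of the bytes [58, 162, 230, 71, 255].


Sum = 776 mod 256 = 8
Complement = 247

247


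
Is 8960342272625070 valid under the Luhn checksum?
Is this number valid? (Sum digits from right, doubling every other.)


Luhn sum = 53
53 mod 10 = 3

Invalid (Luhn sum mod 10 = 3)


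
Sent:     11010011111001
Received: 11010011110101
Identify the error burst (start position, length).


XOR: 00000000001100

Burst at position 10, length 2


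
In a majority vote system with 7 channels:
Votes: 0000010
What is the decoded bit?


Ones: 1 out of 7
Threshold: 4

0 (1/7 voted 1)


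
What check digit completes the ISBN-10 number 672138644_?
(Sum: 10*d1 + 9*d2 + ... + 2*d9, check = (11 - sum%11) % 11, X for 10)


Weighted sum: 248
248 mod 11 = 6

Check digit: 5


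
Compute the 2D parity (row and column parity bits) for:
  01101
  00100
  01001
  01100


Row parities: 1100
Column parities: 01100

Row P: 1100, Col P: 01100, Corner: 0


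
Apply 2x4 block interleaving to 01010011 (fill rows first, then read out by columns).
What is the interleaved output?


Matrix:
  0101
  0011
Read columns: 00100111

00100111


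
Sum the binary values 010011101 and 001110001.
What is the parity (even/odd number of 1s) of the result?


010011101 = 157
001110001 = 113
Sum = 270 = 100001110
1s count = 4

even parity (4 ones in 100001110)


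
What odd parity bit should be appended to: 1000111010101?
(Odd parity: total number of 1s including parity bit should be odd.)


Number of 1s in data: 7
Parity bit: 0

0


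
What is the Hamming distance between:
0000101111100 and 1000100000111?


XOR: 1000001111011
Count of 1s: 7

7


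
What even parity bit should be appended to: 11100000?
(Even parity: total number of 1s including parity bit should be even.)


Number of 1s in data: 3
Parity bit: 1

1


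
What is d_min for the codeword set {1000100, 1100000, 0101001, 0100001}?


Comparing all pairs, minimum distance: 1
Can detect 0 errors, correct 0 errors

1


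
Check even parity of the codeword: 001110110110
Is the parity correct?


Number of 1s: 7

No, parity error (7 ones)


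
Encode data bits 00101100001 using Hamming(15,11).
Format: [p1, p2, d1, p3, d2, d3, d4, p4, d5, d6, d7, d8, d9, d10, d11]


Parity bits: p1=0, p2=1, p3=0, p4=1

010001011100001


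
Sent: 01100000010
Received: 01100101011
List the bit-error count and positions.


XOR: 00000101001

3 error(s) at position(s): 5, 7, 10


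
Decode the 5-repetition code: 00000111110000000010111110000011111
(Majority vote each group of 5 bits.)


Groups: 00000, 11111, 00000, 00010, 11111, 00000, 11111
Majority votes: 0100101

0100101


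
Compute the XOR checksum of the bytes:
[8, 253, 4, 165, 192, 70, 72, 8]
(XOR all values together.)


XOR chain: 8 ^ 253 ^ 4 ^ 165 ^ 192 ^ 70 ^ 72 ^ 8 = 146

146


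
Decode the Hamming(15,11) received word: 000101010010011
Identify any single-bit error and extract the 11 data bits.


Syndrome = 0: no error detected

Data: 00100010011 (no errors)


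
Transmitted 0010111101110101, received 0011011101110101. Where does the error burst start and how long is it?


XOR: 0001100000000000

Burst at position 3, length 2


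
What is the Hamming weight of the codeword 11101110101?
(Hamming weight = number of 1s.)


Counting 1s in 11101110101

8


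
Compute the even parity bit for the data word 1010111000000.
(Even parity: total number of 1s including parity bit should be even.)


Number of 1s in data: 5
Parity bit: 1

1


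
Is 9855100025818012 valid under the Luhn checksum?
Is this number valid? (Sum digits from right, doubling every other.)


Luhn sum = 53
53 mod 10 = 3

Invalid (Luhn sum mod 10 = 3)


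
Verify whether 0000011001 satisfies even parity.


Number of 1s: 3

No, parity error (3 ones)


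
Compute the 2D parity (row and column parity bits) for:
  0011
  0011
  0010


Row parities: 001
Column parities: 0010

Row P: 001, Col P: 0010, Corner: 1


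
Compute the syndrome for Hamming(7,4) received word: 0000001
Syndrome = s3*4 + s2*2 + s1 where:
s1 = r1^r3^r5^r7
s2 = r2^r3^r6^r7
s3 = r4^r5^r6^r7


s1=1, s2=1, s3=1

Syndrome = 7 (error at position 7)


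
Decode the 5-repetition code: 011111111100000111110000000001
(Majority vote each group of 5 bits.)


Groups: 01111, 11111, 00000, 11111, 00000, 00001
Majority votes: 110100

110100


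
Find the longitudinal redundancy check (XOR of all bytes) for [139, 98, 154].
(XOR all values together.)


XOR chain: 139 ^ 98 ^ 154 = 115

115


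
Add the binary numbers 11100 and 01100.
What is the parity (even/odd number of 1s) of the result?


11100 = 28
01100 = 12
Sum = 40 = 101000
1s count = 2

even parity (2 ones in 101000)


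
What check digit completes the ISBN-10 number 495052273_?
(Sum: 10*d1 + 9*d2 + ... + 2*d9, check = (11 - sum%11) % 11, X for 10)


Weighted sum: 236
236 mod 11 = 5

Check digit: 6


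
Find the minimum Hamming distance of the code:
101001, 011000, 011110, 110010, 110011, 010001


Comparing all pairs, minimum distance: 1
Can detect 0 errors, correct 0 errors

1


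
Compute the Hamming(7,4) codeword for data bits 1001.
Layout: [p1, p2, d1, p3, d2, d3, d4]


Parity bits: p1=0, p2=0, p3=1

0011001


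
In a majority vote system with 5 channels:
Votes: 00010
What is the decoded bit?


Ones: 1 out of 5
Threshold: 3

0 (1/5 voted 1)


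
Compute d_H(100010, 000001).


XOR: 100011
Count of 1s: 3

3


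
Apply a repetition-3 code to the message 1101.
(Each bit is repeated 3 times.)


Each bit -> 3 copies

111111000111


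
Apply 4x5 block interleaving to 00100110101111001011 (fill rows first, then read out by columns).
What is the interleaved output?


Matrix:
  00100
  11010
  11110
  01011
Read columns: 01100111101001110001

01100111101001110001


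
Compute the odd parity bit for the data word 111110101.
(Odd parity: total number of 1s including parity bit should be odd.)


Number of 1s in data: 7
Parity bit: 0

0


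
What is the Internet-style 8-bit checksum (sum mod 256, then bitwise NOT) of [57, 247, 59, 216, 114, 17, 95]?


Sum = 805 mod 256 = 37
Complement = 218

218


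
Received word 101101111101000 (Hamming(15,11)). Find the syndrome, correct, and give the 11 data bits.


Syndrome = 0: no error detected

Data: 10111101000 (no errors)


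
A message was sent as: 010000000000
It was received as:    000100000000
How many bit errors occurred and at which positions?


XOR: 010100000000

2 error(s) at position(s): 1, 3


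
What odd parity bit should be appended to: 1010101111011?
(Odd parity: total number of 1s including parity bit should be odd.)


Number of 1s in data: 9
Parity bit: 0

0


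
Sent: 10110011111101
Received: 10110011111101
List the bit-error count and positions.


XOR: 00000000000000

0 errors (received matches sent)


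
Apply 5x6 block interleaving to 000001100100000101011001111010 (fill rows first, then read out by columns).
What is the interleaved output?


Matrix:
  000001
  100100
  000101
  011001
  111010
Read columns: 010010001100011011000000110110

010010001100011011000000110110


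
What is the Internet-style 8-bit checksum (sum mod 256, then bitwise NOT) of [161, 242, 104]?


Sum = 507 mod 256 = 251
Complement = 4

4


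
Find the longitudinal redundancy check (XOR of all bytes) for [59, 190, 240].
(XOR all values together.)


XOR chain: 59 ^ 190 ^ 240 = 117

117


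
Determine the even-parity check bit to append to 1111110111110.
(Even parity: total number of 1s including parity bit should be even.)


Number of 1s in data: 11
Parity bit: 1

1


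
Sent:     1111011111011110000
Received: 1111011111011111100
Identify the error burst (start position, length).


XOR: 0000000000000001100

Burst at position 15, length 2


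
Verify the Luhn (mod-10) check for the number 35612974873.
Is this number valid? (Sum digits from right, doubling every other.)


Luhn sum = 54
54 mod 10 = 4

Invalid (Luhn sum mod 10 = 4)


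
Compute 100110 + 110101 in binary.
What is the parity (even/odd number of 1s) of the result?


100110 = 38
110101 = 53
Sum = 91 = 1011011
1s count = 5

odd parity (5 ones in 1011011)


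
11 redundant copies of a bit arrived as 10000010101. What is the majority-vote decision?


Ones: 4 out of 11
Threshold: 6

0 (4/11 voted 1)


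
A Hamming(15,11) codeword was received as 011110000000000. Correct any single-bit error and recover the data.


Syndrome = 0: no error detected

Data: 11000000000 (no errors)


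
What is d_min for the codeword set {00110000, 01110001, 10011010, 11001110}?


Comparing all pairs, minimum distance: 2
Can detect 1 errors, correct 0 errors

2


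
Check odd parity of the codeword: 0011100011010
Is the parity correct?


Number of 1s: 6

No, parity error (6 ones)


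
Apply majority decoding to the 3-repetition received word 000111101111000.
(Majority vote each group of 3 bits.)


Groups: 000, 111, 101, 111, 000
Majority votes: 01110

01110


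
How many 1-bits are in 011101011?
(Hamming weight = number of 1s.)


Counting 1s in 011101011

6


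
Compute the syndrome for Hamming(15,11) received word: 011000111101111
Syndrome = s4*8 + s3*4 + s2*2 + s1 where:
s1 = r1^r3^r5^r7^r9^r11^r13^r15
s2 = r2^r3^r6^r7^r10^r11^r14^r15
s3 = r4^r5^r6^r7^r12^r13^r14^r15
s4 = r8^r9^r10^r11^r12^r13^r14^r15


s1=1, s2=0, s3=1, s4=1

Syndrome = 13 (error at position 13)
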